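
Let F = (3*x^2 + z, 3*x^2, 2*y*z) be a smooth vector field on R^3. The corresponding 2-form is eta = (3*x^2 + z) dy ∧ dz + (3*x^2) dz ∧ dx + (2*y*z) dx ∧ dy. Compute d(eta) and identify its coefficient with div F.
d(eta) = (6*x + 2*y) dx ∧ dy ∧ dz; div F = 6*x + 2*y

For a 2-form in R^3 of the form above, applying d gives a 3-form with coefficient ∂P/∂x + ∂Q/∂y + ∂R/∂z:
  ∂P/∂x = 6*x
  ∂Q/∂y = 0
  ∂R/∂z = 2*y
Sum = 6*x + 2*y, which is exactly div F.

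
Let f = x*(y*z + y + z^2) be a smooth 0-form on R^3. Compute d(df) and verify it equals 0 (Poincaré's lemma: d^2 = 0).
d(df) = 0

Step 1: df = sum_i (∂f/∂x_i) dx_i = (y*z + y + z^2) dx + (x*(z + 1)) dy + (x*(y + 2*z)) dz.
Step 2: Apply d again. Using the 1-form formula, the coefficient of dx ∧ dy in d(df) is ∂^2 f/∂x ∂y - ∂^2 f/∂y ∂x = (z + 1) - (z + 1) = 0 (equality of mixed partials for smooth f).
Similarly for dx ∧ dz and dy ∧ dz — all coefficients vanish. So d(df) = 0.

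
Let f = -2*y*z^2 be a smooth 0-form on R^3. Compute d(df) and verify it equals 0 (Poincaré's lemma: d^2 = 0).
d(df) = 0

Step 1: df = sum_i (∂f/∂x_i) dx_i = (0) dx + (-2*z^2) dy + (-4*y*z) dz.
Step 2: Apply d again. Using the 1-form formula, the coefficient of dx ∧ dy in d(df) is ∂^2 f/∂x ∂y - ∂^2 f/∂y ∂x = (0) - (0) = 0 (equality of mixed partials for smooth f).
Similarly for dx ∧ dz and dy ∧ dz — all coefficients vanish. So d(df) = 0.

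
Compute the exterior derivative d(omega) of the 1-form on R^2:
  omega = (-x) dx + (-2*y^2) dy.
d(omega) = 0

For a 1-form omega = sum_i f_i dx_i, the exterior derivative is
  d(omega) = sum_{i < j} (∂f_j/∂x_i - ∂f_i/∂x_j) dx_i ∧ dx_j.

Assembling: d(omega) = 0.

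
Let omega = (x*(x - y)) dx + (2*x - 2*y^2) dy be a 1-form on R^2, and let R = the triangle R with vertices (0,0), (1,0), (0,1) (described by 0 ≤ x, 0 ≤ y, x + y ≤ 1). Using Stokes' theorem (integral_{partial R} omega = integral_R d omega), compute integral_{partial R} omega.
integral_(partial R) omega = 7/6

Stokes: integral_partial_R omega = integral_R d omega with d omega = (∂Q/∂x - ∂P/∂y) dx ∧ dy.
  ∂Q/∂x = 2
  ∂P/∂y = -x
  integrand = ∂Q/∂x - ∂P/∂y = x + 2.
Integrating over R: integral_0^1 integral_0^{1-x} (x + 2) dy dx = 7/6.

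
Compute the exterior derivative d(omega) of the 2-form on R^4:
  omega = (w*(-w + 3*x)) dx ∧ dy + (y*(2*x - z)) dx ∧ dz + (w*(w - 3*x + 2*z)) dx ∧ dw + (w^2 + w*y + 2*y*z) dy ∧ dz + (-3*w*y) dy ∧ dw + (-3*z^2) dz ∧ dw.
d(omega) = (-2*w + 3*x) dx ∧ dy ∧ dw + (-2*x + z) dx ∧ dy ∧ dz + (-2*w) dx ∧ dz ∧ dw + (2*w + y) dy ∧ dz ∧ dw

For a 2-form omega = sum_{i<j} g_{ij} dx_i ∧ dx_j, the exterior derivative is
  d(omega) = sum_{i<j} d(g_{ij}) ∧ dx_i ∧ dx_j = sum_{i<j, k} (∂g_{ij}/∂x_k) dx_k ∧ dx_i ∧ dx_j.
Expand each term, using dx_k ∧ dx_i ∧ dx_j = sgn(permutation) dx_{(a)} ∧ dx_{(b)} ∧ dx_{(c)} with (a < b < c) sorted:
  d(w*(-w + 3*x)) includes (∂/∂w)(w*(-w + 3*x)) dw = (-2*w + 3*x) dw, which multiplied by dx ∧ dy gives (-2*w + 3*x) dx ∧ dy ∧ dw
  d(y*(2*x - z)) includes (∂/∂y)(y*(2*x - z)) dy = (2*x - z) dy, which multiplied by dx ∧ dz gives (-2*x + z) dx ∧ dy ∧ dz
  d(w*(w - 3*x + 2*z)) includes (∂/∂z)(w*(w - 3*x + 2*z)) dz = (2*w) dz, which multiplied by dx ∧ dw gives (-2*w) dx ∧ dz ∧ dw
  d(w^2 + w*y + 2*y*z) includes (∂/∂w)(w^2 + w*y + 2*y*z) dw = (2*w + y) dw, which multiplied by dy ∧ dz gives (2*w + y) dy ∧ dz ∧ dw
Collecting like 3-forms: d(omega) = (-2*w + 3*x) dx ∧ dy ∧ dw + (-2*x + z) dx ∧ dy ∧ dz + (-2*w) dx ∧ dz ∧ dw + (2*w + y) dy ∧ dz ∧ dw.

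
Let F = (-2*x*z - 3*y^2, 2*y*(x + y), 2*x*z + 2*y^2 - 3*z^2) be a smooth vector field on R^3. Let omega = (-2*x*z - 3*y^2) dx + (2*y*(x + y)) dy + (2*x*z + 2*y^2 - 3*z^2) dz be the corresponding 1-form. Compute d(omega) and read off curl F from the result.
d(omega) = (4*y) dy ∧ dz + (-2*x - 2*z) dz ∧ dx + (8*y) dx ∧ dy; curl F = (4*y, -2*x - 2*z, 8*y)

d omega = sum_{i<j} (∂f_j/∂x_i - ∂f_i/∂x_j) dx_i ∧ dx_j. Under the identification (dy ∧ dz, dz ∧ dx, dx ∧ dy) ↔ (e_x, e_y, e_z), the coefficients are exactly the components of curl F. Compute:
  ∂R/∂y - ∂Q/∂z = (4*y) - (0) = 4*y
  ∂P/∂z - ∂R/∂x = (-2*x) - (2*z) = -2*x - 2*z
  ∂Q/∂x - ∂P/∂y = (2*y) - (-6*y) = 8*y.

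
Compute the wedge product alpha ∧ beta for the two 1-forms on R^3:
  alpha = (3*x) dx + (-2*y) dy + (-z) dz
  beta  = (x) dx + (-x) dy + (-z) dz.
alpha ∧ beta = (x*(-3*x + 2*y)) dx ∧ dy + (-2*x*z) dx ∧ dz + (z*(-x + 2*y)) dy ∧ dz

Distribute the wedge, using dx_i ∧ dx_j = -dx_j ∧ dx_i and dx_i ∧ dx_i = 0. For each pair (i, j) with i < j, the coefficient of dx_i ∧ dx_j in alpha ∧ beta is (alpha_i * beta_j - alpha_j * beta_i). Collecting: alpha ∧ beta = (x*(-3*x + 2*y)) dx ∧ dy + (-2*x*z) dx ∧ dz + (z*(-x + 2*y)) dy ∧ dz.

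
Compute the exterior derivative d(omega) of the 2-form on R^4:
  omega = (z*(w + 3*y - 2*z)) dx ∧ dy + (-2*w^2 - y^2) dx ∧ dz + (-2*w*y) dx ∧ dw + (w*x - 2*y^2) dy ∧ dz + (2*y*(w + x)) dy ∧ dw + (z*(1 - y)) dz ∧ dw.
d(omega) = (2*w + 5*y - 4*z) dx ∧ dy ∧ dz + (2*w + 2*y + z) dx ∧ dy ∧ dw + (-4*w) dx ∧ dz ∧ dw + (x - z) dy ∧ dz ∧ dw

For a 2-form omega = sum_{i<j} g_{ij} dx_i ∧ dx_j, the exterior derivative is
  d(omega) = sum_{i<j} d(g_{ij}) ∧ dx_i ∧ dx_j = sum_{i<j, k} (∂g_{ij}/∂x_k) dx_k ∧ dx_i ∧ dx_j.
Expand each term, using dx_k ∧ dx_i ∧ dx_j = sgn(permutation) dx_{(a)} ∧ dx_{(b)} ∧ dx_{(c)} with (a < b < c) sorted:
  d(z*(w + 3*y - 2*z)) includes (∂/∂z)(z*(w + 3*y - 2*z)) dz = (w + 3*y - 4*z) dz, which multiplied by dx ∧ dy gives (w + 3*y - 4*z) dx ∧ dy ∧ dz
  d(z*(w + 3*y - 2*z)) includes (∂/∂w)(z*(w + 3*y - 2*z)) dw = (z) dw, which multiplied by dx ∧ dy gives (z) dx ∧ dy ∧ dw
  d(-2*w^2 - y^2) includes (∂/∂y)(-2*w^2 - y^2) dy = (-2*y) dy, which multiplied by dx ∧ dz gives (2*y) dx ∧ dy ∧ dz
  d(-2*w^2 - y^2) includes (∂/∂w)(-2*w^2 - y^2) dw = (-4*w) dw, which multiplied by dx ∧ dz gives (-4*w) dx ∧ dz ∧ dw
  d(-2*w*y) includes (∂/∂y)(-2*w*y) dy = (-2*w) dy, which multiplied by dx ∧ dw gives (2*w) dx ∧ dy ∧ dw
  d(w*x - 2*y^2) includes (∂/∂x)(w*x - 2*y^2) dx = (w) dx, which multiplied by dy ∧ dz gives (w) dx ∧ dy ∧ dz
  d(w*x - 2*y^2) includes (∂/∂w)(w*x - 2*y^2) dw = (x) dw, which multiplied by dy ∧ dz gives (x) dy ∧ dz ∧ dw
  d(2*y*(w + x)) includes (∂/∂x)(2*y*(w + x)) dx = (2*y) dx, which multiplied by dy ∧ dw gives (2*y) dx ∧ dy ∧ dw
  d(z*(1 - y)) includes (∂/∂y)(z*(1 - y)) dy = (-z) dy, which multiplied by dz ∧ dw gives (-z) dy ∧ dz ∧ dw
Collecting like 3-forms: d(omega) = (2*w + 5*y - 4*z) dx ∧ dy ∧ dz + (2*w + 2*y + z) dx ∧ dy ∧ dw + (-4*w) dx ∧ dz ∧ dw + (x - z) dy ∧ dz ∧ dw.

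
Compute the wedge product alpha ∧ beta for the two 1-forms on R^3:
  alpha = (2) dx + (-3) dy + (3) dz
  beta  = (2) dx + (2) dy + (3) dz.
alpha ∧ beta = (10) dx ∧ dy + (-15) dy ∧ dz

Distribute the wedge, using dx_i ∧ dx_j = -dx_j ∧ dx_i and dx_i ∧ dx_i = 0. For each pair (i, j) with i < j, the coefficient of dx_i ∧ dx_j in alpha ∧ beta is (alpha_i * beta_j - alpha_j * beta_i). Collecting: alpha ∧ beta = (10) dx ∧ dy + (-15) dy ∧ dz.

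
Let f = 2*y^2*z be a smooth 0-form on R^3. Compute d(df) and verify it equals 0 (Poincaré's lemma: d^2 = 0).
d(df) = 0

Step 1: df = sum_i (∂f/∂x_i) dx_i = (0) dx + (4*y*z) dy + (2*y^2) dz.
Step 2: Apply d again. Using the 1-form formula, the coefficient of dx ∧ dy in d(df) is ∂^2 f/∂x ∂y - ∂^2 f/∂y ∂x = (0) - (0) = 0 (equality of mixed partials for smooth f).
Similarly for dx ∧ dz and dy ∧ dz — all coefficients vanish. So d(df) = 0.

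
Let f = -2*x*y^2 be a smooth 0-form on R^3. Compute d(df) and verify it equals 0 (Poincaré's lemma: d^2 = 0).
d(df) = 0

Step 1: df = sum_i (∂f/∂x_i) dx_i = (-2*y^2) dx + (-4*x*y) dy + (0) dz.
Step 2: Apply d again. Using the 1-form formula, the coefficient of dx ∧ dy in d(df) is ∂^2 f/∂x ∂y - ∂^2 f/∂y ∂x = (-4*y) - (-4*y) = 0 (equality of mixed partials for smooth f).
Similarly for dx ∧ dz and dy ∧ dz — all coefficients vanish. So d(df) = 0.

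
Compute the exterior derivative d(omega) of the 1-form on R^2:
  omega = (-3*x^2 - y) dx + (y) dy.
d(omega) = (1) dx ∧ dy

For a 1-form omega = sum_i f_i dx_i, the exterior derivative is
  d(omega) = sum_{i < j} (∂f_j/∂x_i - ∂f_i/∂x_j) dx_i ∧ dx_j.
  coefficient of dx ∧ dy: ∂f_2/∂x - ∂f_1/∂y = ∂(y)/∂x - ∂(-3*x^2 - y)/∂y = 1
Assembling: d(omega) = (1) dx ∧ dy.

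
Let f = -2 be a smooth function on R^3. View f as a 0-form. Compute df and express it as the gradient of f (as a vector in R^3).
df = (0) dx + (0) dy + (0) dz; grad f = (0, 0, 0)

For a 0-form f, d f = (∂f/∂x) dx + (∂f/∂y) dy + (∂f/∂z) dz. The components of the vector representation are exactly the entries of grad f in Cartesian coordinates:
  ∂f/∂x = 0
  ∂f/∂y = 0
  ∂f/∂z = 0.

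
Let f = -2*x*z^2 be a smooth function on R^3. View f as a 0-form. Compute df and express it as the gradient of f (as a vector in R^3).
df = (-2*z^2) dx + (0) dy + (-4*x*z) dz; grad f = (-2*z^2, 0, -4*x*z)

For a 0-form f, d f = (∂f/∂x) dx + (∂f/∂y) dy + (∂f/∂z) dz. The components of the vector representation are exactly the entries of grad f in Cartesian coordinates:
  ∂f/∂x = -2*z^2
  ∂f/∂y = 0
  ∂f/∂z = -4*x*z.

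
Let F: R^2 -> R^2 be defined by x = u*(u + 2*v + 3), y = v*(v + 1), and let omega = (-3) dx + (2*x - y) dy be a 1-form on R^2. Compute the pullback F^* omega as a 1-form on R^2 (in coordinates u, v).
F^* omega = (-6*u - 6*v - 9) du + (4*u^2*v + 2*u^2 + 8*u*v^2 + 16*u*v - 2*v^3 - 3*v^2 - v) dv

Using F^*(f dg) = (f ∘ F) d(g ∘ F), substitute each coordinate x_i by F_i(u, v) in f_i, and replace dx_i by d F_i = (∂F_i/∂u) du + (∂F_i/∂v) dv.
  For the x component: f_1(F) = -3; d F_1 = (2*u + 2*v + 3) du + (2*u) dv
  For the y component: f_2(F) = 2*u^2 + 4*u*v + 6*u - v^2 - v; d F_2 = (0) du + (2*v + 1) dv
Combining and collecting du, dv coefficients:
  coeff of du: -6*u - 6*v - 9
  coeff of dv: 4*u^2*v + 2*u^2 + 8*u*v^2 + 16*u*v - 2*v^3 - 3*v^2 - v
F^* omega = (-6*u - 6*v - 9) du + (4*u^2*v + 2*u^2 + 8*u*v^2 + 16*u*v - 2*v^3 - 3*v^2 - v) dv.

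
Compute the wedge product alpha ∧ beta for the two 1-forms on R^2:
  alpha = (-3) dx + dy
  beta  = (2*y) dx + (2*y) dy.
alpha ∧ beta = (-8*y) dx ∧ dy

Distribute the wedge, using dx_i ∧ dx_j = -dx_j ∧ dx_i and dx_i ∧ dx_i = 0. For each pair (i, j) with i < j, the coefficient of dx_i ∧ dx_j in alpha ∧ beta is (alpha_i * beta_j - alpha_j * beta_i). Collecting: alpha ∧ beta = (-8*y) dx ∧ dy.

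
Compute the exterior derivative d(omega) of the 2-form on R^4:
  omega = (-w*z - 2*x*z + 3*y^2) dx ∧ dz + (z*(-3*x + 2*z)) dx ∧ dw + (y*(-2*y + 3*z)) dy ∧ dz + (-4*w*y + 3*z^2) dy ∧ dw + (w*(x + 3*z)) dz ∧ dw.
d(omega) = (-6*y) dx ∧ dy ∧ dz + (w + 3*x - 5*z) dx ∧ dz ∧ dw + (-6*z) dy ∧ dz ∧ dw

For a 2-form omega = sum_{i<j} g_{ij} dx_i ∧ dx_j, the exterior derivative is
  d(omega) = sum_{i<j} d(g_{ij}) ∧ dx_i ∧ dx_j = sum_{i<j, k} (∂g_{ij}/∂x_k) dx_k ∧ dx_i ∧ dx_j.
Expand each term, using dx_k ∧ dx_i ∧ dx_j = sgn(permutation) dx_{(a)} ∧ dx_{(b)} ∧ dx_{(c)} with (a < b < c) sorted:
  d(-w*z - 2*x*z + 3*y^2) includes (∂/∂y)(-w*z - 2*x*z + 3*y^2) dy = (6*y) dy, which multiplied by dx ∧ dz gives (-6*y) dx ∧ dy ∧ dz
  d(-w*z - 2*x*z + 3*y^2) includes (∂/∂w)(-w*z - 2*x*z + 3*y^2) dw = (-z) dw, which multiplied by dx ∧ dz gives (-z) dx ∧ dz ∧ dw
  d(z*(-3*x + 2*z)) includes (∂/∂z)(z*(-3*x + 2*z)) dz = (-3*x + 4*z) dz, which multiplied by dx ∧ dw gives (3*x - 4*z) dx ∧ dz ∧ dw
  d(-4*w*y + 3*z^2) includes (∂/∂z)(-4*w*y + 3*z^2) dz = (6*z) dz, which multiplied by dy ∧ dw gives (-6*z) dy ∧ dz ∧ dw
  d(w*(x + 3*z)) includes (∂/∂x)(w*(x + 3*z)) dx = (w) dx, which multiplied by dz ∧ dw gives (w) dx ∧ dz ∧ dw
Collecting like 3-forms: d(omega) = (-6*y) dx ∧ dy ∧ dz + (w + 3*x - 5*z) dx ∧ dz ∧ dw + (-6*z) dy ∧ dz ∧ dw.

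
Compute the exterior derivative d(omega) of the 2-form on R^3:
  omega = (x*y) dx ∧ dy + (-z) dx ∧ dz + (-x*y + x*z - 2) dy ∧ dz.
d(omega) = (-y + z) dx ∧ dy ∧ dz

For a 2-form omega = sum_{i<j} g_{ij} dx_i ∧ dx_j, the exterior derivative is
  d(omega) = sum_{i<j} d(g_{ij}) ∧ dx_i ∧ dx_j = sum_{i<j, k} (∂g_{ij}/∂x_k) dx_k ∧ dx_i ∧ dx_j.
Expand each term, using dx_k ∧ dx_i ∧ dx_j = sgn(permutation) dx_{(a)} ∧ dx_{(b)} ∧ dx_{(c)} with (a < b < c) sorted:
  d(-x*y + x*z - 2) includes (∂/∂x)(-x*y + x*z - 2) dx = (-y + z) dx, which multiplied by dy ∧ dz gives (-y + z) dx ∧ dy ∧ dz
Collecting like 3-forms: d(omega) = (-y + z) dx ∧ dy ∧ dz.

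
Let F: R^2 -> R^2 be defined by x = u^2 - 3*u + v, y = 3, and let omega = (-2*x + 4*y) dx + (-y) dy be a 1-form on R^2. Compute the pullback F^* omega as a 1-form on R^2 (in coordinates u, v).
F^* omega = (-4*u^3 + 18*u^2 - 4*u*v + 6*u + 6*v - 36) du + (-2*u^2 + 6*u - 2*v + 12) dv

Using F^*(f dg) = (f ∘ F) d(g ∘ F), substitute each coordinate x_i by F_i(u, v) in f_i, and replace dx_i by d F_i = (∂F_i/∂u) du + (∂F_i/∂v) dv.
  For the x component: f_1(F) = -2*u^2 + 6*u - 2*v + 12; d F_1 = (2*u - 3) du + (1) dv
  For the y component: f_2(F) = -3; d F_2 = (0) du + (0) dv
Combining and collecting du, dv coefficients:
  coeff of du: -4*u^3 + 18*u^2 - 4*u*v + 6*u + 6*v - 36
  coeff of dv: -2*u^2 + 6*u - 2*v + 12
F^* omega = (-4*u^3 + 18*u^2 - 4*u*v + 6*u + 6*v - 36) du + (-2*u^2 + 6*u - 2*v + 12) dv.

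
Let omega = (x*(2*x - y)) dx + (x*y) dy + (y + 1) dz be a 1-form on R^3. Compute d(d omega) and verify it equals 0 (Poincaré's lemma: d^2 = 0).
d(d omega) = 0

Step 1: d omega = sum_{i<j} (∂f_j/∂x_i - ∂f_i/∂x_j) dx_i ∧ dx_j:
  coeff of dx ∧ dy: x + y
  coeff of dx ∧ dz: 0
  coeff of dy ∧ dz: 1
Step 2: Apply d again to each 2-form coefficient. The only possible 3-form in R^3 is dx ∧ dy ∧ dz, with coefficient
  ∂(coeff of dy∧dz)/∂x - ∂(coeff of dx∧dz)/∂y + ∂(coeff of dx∧dy)/∂z
  = ∂/∂x (1) - ∂/∂y (0) + ∂/∂z (x + y).
Each of these terms simplifies to sums of mixed partials that cancel in pairs. The result is 0 (by equality of mixed partials for smooth functions — Schwarz / Clairaut).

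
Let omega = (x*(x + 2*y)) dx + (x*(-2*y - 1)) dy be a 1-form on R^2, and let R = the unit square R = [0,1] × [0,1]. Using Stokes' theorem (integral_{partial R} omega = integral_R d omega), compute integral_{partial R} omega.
integral_(partial R) omega = -3

Stokes: integral_partial_R omega = integral_R d omega with d omega = (∂Q/∂x - ∂P/∂y) dx ∧ dy.
  ∂Q/∂x = -2*y - 1
  ∂P/∂y = 2*x
  integrand = ∂Q/∂x - ∂P/∂y = -2*x - 2*y - 1.
Integrating over R: integral_0^1 integral_0^1 (-2*x - 2*y - 1) dx dy = -3.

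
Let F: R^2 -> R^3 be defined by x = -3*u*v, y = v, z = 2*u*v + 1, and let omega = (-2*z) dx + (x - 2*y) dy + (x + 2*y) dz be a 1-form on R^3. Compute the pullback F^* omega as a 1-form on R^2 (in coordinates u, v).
F^* omega = (2*v*(3*u*v + 2*v + 3)) du + (6*u^2*v + u*v + 6*u - 2*v) dv

Using F^*(f dg) = (f ∘ F) d(g ∘ F), substitute each coordinate x_i by F_i(u, v) in f_i, and replace dx_i by d F_i = (∂F_i/∂u) du + (∂F_i/∂v) dv.
  For the x component: f_1(F) = -4*u*v - 2; d F_1 = (-3*v) du + (-3*u) dv
  For the y component: f_2(F) = v*(-3*u - 2); d F_2 = (0) du + (1) dv
  For the z component: f_3(F) = v*(2 - 3*u); d F_3 = (2*v) du + (2*u) dv
Combining and collecting du, dv coefficients:
  coeff of du: 2*v*(3*u*v + 2*v + 3)
  coeff of dv: 6*u^2*v + u*v + 6*u - 2*v
F^* omega = (2*v*(3*u*v + 2*v + 3)) du + (6*u^2*v + u*v + 6*u - 2*v) dv.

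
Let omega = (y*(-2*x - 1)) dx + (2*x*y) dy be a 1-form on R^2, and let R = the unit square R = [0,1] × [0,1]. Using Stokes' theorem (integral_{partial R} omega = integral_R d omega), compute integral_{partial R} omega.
integral_(partial R) omega = 3

Stokes: integral_partial_R omega = integral_R d omega with d omega = (∂Q/∂x - ∂P/∂y) dx ∧ dy.
  ∂Q/∂x = 2*y
  ∂P/∂y = -2*x - 1
  integrand = ∂Q/∂x - ∂P/∂y = 2*x + 2*y + 1.
Integrating over R: integral_0^1 integral_0^1 (2*x + 2*y + 1) dx dy = 3.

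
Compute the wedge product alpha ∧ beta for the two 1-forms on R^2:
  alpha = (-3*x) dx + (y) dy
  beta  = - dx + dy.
alpha ∧ beta = (-3*x + y) dx ∧ dy

Distribute the wedge, using dx_i ∧ dx_j = -dx_j ∧ dx_i and dx_i ∧ dx_i = 0. For each pair (i, j) with i < j, the coefficient of dx_i ∧ dx_j in alpha ∧ beta is (alpha_i * beta_j - alpha_j * beta_i). Collecting: alpha ∧ beta = (-3*x + y) dx ∧ dy.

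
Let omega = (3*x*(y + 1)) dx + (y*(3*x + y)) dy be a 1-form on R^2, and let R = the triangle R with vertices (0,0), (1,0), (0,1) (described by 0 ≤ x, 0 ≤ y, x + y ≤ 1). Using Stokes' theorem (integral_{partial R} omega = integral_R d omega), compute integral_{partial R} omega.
integral_(partial R) omega = 0

Stokes: integral_partial_R omega = integral_R d omega with d omega = (∂Q/∂x - ∂P/∂y) dx ∧ dy.
  ∂Q/∂x = 3*y
  ∂P/∂y = 3*x
  integrand = ∂Q/∂x - ∂P/∂y = -3*x + 3*y.
Integrating over R: integral_0^1 integral_0^{1-x} (-3*x + 3*y) dy dx = 0.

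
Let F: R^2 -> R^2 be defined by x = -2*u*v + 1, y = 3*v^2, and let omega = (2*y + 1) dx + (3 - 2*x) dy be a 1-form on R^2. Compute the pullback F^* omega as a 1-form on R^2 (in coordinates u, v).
F^* omega = (-12*v^3 - 2*v) du + (12*u*v^2 - 2*u + 6*v) dv

Using F^*(f dg) = (f ∘ F) d(g ∘ F), substitute each coordinate x_i by F_i(u, v) in f_i, and replace dx_i by d F_i = (∂F_i/∂u) du + (∂F_i/∂v) dv.
  For the x component: f_1(F) = 6*v^2 + 1; d F_1 = (-2*v) du + (-2*u) dv
  For the y component: f_2(F) = 4*u*v + 1; d F_2 = (0) du + (6*v) dv
Combining and collecting du, dv coefficients:
  coeff of du: -12*v^3 - 2*v
  coeff of dv: 12*u*v^2 - 2*u + 6*v
F^* omega = (-12*v^3 - 2*v) du + (12*u*v^2 - 2*u + 6*v) dv.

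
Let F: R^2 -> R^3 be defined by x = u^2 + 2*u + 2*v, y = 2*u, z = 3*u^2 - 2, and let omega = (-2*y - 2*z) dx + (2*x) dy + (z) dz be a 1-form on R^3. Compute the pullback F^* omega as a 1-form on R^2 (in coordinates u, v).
F^* omega = (6*u^3 - 16*u^2 - 4*u + 8*v + 8) du + (-12*u^2 - 8*u + 8) dv

Using F^*(f dg) = (f ∘ F) d(g ∘ F), substitute each coordinate x_i by F_i(u, v) in f_i, and replace dx_i by d F_i = (∂F_i/∂u) du + (∂F_i/∂v) dv.
  For the x component: f_1(F) = -6*u^2 - 4*u + 4; d F_1 = (2*u + 2) du + (2) dv
  For the y component: f_2(F) = 2*u^2 + 4*u + 4*v; d F_2 = (2) du + (0) dv
  For the z component: f_3(F) = 3*u^2 - 2; d F_3 = (6*u) du + (0) dv
Combining and collecting du, dv coefficients:
  coeff of du: 6*u^3 - 16*u^2 - 4*u + 8*v + 8
  coeff of dv: -12*u^2 - 8*u + 8
F^* omega = (6*u^3 - 16*u^2 - 4*u + 8*v + 8) du + (-12*u^2 - 8*u + 8) dv.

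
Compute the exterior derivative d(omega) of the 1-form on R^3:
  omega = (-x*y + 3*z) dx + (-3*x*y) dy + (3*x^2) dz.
d(omega) = (x - 3*y) dx ∧ dy + (6*x - 3) dx ∧ dz

For a 1-form omega = sum_i f_i dx_i, the exterior derivative is
  d(omega) = sum_{i < j} (∂f_j/∂x_i - ∂f_i/∂x_j) dx_i ∧ dx_j.
  coefficient of dx ∧ dy: ∂f_2/∂x - ∂f_1/∂y = ∂(-3*x*y)/∂x - ∂(-x*y + 3*z)/∂y = x - 3*y
  coefficient of dx ∧ dz: ∂f_3/∂x - ∂f_1/∂z = ∂(3*x^2)/∂x - ∂(-x*y + 3*z)/∂z = 6*x - 3
Assembling: d(omega) = (x - 3*y) dx ∧ dy + (6*x - 3) dx ∧ dz.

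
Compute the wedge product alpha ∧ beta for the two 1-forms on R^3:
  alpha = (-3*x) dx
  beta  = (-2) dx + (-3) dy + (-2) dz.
alpha ∧ beta = (9*x) dx ∧ dy + (6*x) dx ∧ dz

Distribute the wedge, using dx_i ∧ dx_j = -dx_j ∧ dx_i and dx_i ∧ dx_i = 0. For each pair (i, j) with i < j, the coefficient of dx_i ∧ dx_j in alpha ∧ beta is (alpha_i * beta_j - alpha_j * beta_i). Collecting: alpha ∧ beta = (9*x) dx ∧ dy + (6*x) dx ∧ dz.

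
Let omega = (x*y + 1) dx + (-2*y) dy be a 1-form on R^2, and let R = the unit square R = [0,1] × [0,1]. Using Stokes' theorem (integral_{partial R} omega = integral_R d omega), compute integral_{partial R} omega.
integral_(partial R) omega = -1/2

Stokes: integral_partial_R omega = integral_R d omega with d omega = (∂Q/∂x - ∂P/∂y) dx ∧ dy.
  ∂Q/∂x = 0
  ∂P/∂y = x
  integrand = ∂Q/∂x - ∂P/∂y = -x.
Integrating over R: integral_0^1 integral_0^1 (-x) dx dy = -1/2.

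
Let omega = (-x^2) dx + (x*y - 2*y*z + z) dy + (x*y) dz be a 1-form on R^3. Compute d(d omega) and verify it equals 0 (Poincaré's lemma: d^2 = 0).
d(d omega) = 0

Step 1: d omega = sum_{i<j} (∂f_j/∂x_i - ∂f_i/∂x_j) dx_i ∧ dx_j:
  coeff of dx ∧ dy: y
  coeff of dx ∧ dz: y
  coeff of dy ∧ dz: x + 2*y - 1
Step 2: Apply d again to each 2-form coefficient. The only possible 3-form in R^3 is dx ∧ dy ∧ dz, with coefficient
  ∂(coeff of dy∧dz)/∂x - ∂(coeff of dx∧dz)/∂y + ∂(coeff of dx∧dy)/∂z
  = ∂/∂x (x + 2*y - 1) - ∂/∂y (y) + ∂/∂z (y).
Each of these terms simplifies to sums of mixed partials that cancel in pairs. The result is 0 (by equality of mixed partials for smooth functions — Schwarz / Clairaut).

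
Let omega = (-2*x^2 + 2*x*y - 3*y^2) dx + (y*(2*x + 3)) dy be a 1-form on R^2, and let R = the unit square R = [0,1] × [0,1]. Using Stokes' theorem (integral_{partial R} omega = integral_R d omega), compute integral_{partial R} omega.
integral_(partial R) omega = 3

Stokes: integral_partial_R omega = integral_R d omega with d omega = (∂Q/∂x - ∂P/∂y) dx ∧ dy.
  ∂Q/∂x = 2*y
  ∂P/∂y = 2*x - 6*y
  integrand = ∂Q/∂x - ∂P/∂y = -2*x + 8*y.
Integrating over R: integral_0^1 integral_0^1 (-2*x + 8*y) dx dy = 3.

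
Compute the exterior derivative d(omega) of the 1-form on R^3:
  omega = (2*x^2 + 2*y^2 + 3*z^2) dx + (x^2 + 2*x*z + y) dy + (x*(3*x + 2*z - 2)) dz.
d(omega) = (2*x - 4*y + 2*z) dx ∧ dy + (6*x - 4*z - 2) dx ∧ dz + (-2*x) dy ∧ dz

For a 1-form omega = sum_i f_i dx_i, the exterior derivative is
  d(omega) = sum_{i < j} (∂f_j/∂x_i - ∂f_i/∂x_j) dx_i ∧ dx_j.
  coefficient of dx ∧ dy: ∂f_2/∂x - ∂f_1/∂y = ∂(x^2 + 2*x*z + y)/∂x - ∂(2*x^2 + 2*y^2 + 3*z^2)/∂y = 2*x - 4*y + 2*z
  coefficient of dx ∧ dz: ∂f_3/∂x - ∂f_1/∂z = ∂(x*(3*x + 2*z - 2))/∂x - ∂(2*x^2 + 2*y^2 + 3*z^2)/∂z = 6*x - 4*z - 2
  coefficient of dy ∧ dz: ∂f_3/∂y - ∂f_2/∂z = ∂(x*(3*x + 2*z - 2))/∂y - ∂(x^2 + 2*x*z + y)/∂z = -2*x
Assembling: d(omega) = (2*x - 4*y + 2*z) dx ∧ dy + (6*x - 4*z - 2) dx ∧ dz + (-2*x) dy ∧ dz.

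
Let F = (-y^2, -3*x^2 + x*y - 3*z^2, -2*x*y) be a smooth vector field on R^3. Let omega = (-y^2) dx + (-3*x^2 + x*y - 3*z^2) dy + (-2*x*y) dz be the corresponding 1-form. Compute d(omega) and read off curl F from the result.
d(omega) = (-2*x + 6*z) dy ∧ dz + (2*y) dz ∧ dx + (-6*x + 3*y) dx ∧ dy; curl F = (-2*x + 6*z, 2*y, -6*x + 3*y)

d omega = sum_{i<j} (∂f_j/∂x_i - ∂f_i/∂x_j) dx_i ∧ dx_j. Under the identification (dy ∧ dz, dz ∧ dx, dx ∧ dy) ↔ (e_x, e_y, e_z), the coefficients are exactly the components of curl F. Compute:
  ∂R/∂y - ∂Q/∂z = (-2*x) - (-6*z) = -2*x + 6*z
  ∂P/∂z - ∂R/∂x = (0) - (-2*y) = 2*y
  ∂Q/∂x - ∂P/∂y = (-6*x + y) - (-2*y) = -6*x + 3*y.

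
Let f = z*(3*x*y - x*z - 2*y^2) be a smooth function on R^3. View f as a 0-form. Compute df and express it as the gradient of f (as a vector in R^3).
df = (z*(3*y - z)) dx + (z*(3*x - 4*y)) dy + (3*x*y - 2*x*z - 2*y^2) dz; grad f = (z*(3*y - z), z*(3*x - 4*y), 3*x*y - 2*x*z - 2*y^2)

For a 0-form f, d f = (∂f/∂x) dx + (∂f/∂y) dy + (∂f/∂z) dz. The components of the vector representation are exactly the entries of grad f in Cartesian coordinates:
  ∂f/∂x = z*(3*y - z)
  ∂f/∂y = z*(3*x - 4*y)
  ∂f/∂z = 3*x*y - 2*x*z - 2*y^2.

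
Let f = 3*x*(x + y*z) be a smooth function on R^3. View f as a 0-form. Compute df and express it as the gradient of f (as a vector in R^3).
df = (6*x + 3*y*z) dx + (3*x*z) dy + (3*x*y) dz; grad f = (6*x + 3*y*z, 3*x*z, 3*x*y)

For a 0-form f, d f = (∂f/∂x) dx + (∂f/∂y) dy + (∂f/∂z) dz. The components of the vector representation are exactly the entries of grad f in Cartesian coordinates:
  ∂f/∂x = 6*x + 3*y*z
  ∂f/∂y = 3*x*z
  ∂f/∂z = 3*x*y.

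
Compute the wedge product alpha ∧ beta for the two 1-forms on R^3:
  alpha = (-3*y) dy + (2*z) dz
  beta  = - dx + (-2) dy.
alpha ∧ beta = (-3*y) dx ∧ dy + (2*z) dx ∧ dz + (4*z) dy ∧ dz

Distribute the wedge, using dx_i ∧ dx_j = -dx_j ∧ dx_i and dx_i ∧ dx_i = 0. For each pair (i, j) with i < j, the coefficient of dx_i ∧ dx_j in alpha ∧ beta is (alpha_i * beta_j - alpha_j * beta_i). Collecting: alpha ∧ beta = (-3*y) dx ∧ dy + (2*z) dx ∧ dz + (4*z) dy ∧ dz.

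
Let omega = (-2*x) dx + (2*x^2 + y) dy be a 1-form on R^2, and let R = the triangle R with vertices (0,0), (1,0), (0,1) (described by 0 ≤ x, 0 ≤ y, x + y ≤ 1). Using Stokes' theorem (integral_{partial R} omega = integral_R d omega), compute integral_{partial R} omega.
integral_(partial R) omega = 2/3

Stokes: integral_partial_R omega = integral_R d omega with d omega = (∂Q/∂x - ∂P/∂y) dx ∧ dy.
  ∂Q/∂x = 4*x
  ∂P/∂y = 0
  integrand = ∂Q/∂x - ∂P/∂y = 4*x.
Integrating over R: integral_0^1 integral_0^{1-x} (4*x) dy dx = 2/3.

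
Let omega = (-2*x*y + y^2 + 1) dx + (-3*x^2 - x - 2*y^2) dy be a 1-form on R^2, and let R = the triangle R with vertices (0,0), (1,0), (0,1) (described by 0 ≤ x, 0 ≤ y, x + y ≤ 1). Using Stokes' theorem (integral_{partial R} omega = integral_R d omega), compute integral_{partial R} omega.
integral_(partial R) omega = -3/2

Stokes: integral_partial_R omega = integral_R d omega with d omega = (∂Q/∂x - ∂P/∂y) dx ∧ dy.
  ∂Q/∂x = -6*x - 1
  ∂P/∂y = -2*x + 2*y
  integrand = ∂Q/∂x - ∂P/∂y = -4*x - 2*y - 1.
Integrating over R: integral_0^1 integral_0^{1-x} (-4*x - 2*y - 1) dy dx = -3/2.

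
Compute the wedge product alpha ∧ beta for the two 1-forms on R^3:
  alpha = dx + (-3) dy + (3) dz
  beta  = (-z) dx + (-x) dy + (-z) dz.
alpha ∧ beta = (-x - 3*z) dx ∧ dy + (2*z) dx ∧ dz + (3*x + 3*z) dy ∧ dz

Distribute the wedge, using dx_i ∧ dx_j = -dx_j ∧ dx_i and dx_i ∧ dx_i = 0. For each pair (i, j) with i < j, the coefficient of dx_i ∧ dx_j in alpha ∧ beta is (alpha_i * beta_j - alpha_j * beta_i). Collecting: alpha ∧ beta = (-x - 3*z) dx ∧ dy + (2*z) dx ∧ dz + (3*x + 3*z) dy ∧ dz.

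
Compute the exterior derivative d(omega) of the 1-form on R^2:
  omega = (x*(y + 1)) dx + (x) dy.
d(omega) = (1 - x) dx ∧ dy

For a 1-form omega = sum_i f_i dx_i, the exterior derivative is
  d(omega) = sum_{i < j} (∂f_j/∂x_i - ∂f_i/∂x_j) dx_i ∧ dx_j.
  coefficient of dx ∧ dy: ∂f_2/∂x - ∂f_1/∂y = ∂(x)/∂x - ∂(x*(y + 1))/∂y = 1 - x
Assembling: d(omega) = (1 - x) dx ∧ dy.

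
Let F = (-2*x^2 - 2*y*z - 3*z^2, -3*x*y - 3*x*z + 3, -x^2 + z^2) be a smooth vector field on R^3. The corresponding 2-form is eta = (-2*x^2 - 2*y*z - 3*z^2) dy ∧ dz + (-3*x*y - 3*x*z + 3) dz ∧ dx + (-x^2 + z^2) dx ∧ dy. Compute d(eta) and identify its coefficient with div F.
d(eta) = (-7*x + 2*z) dx ∧ dy ∧ dz; div F = -7*x + 2*z

For a 2-form in R^3 of the form above, applying d gives a 3-form with coefficient ∂P/∂x + ∂Q/∂y + ∂R/∂z:
  ∂P/∂x = -4*x
  ∂Q/∂y = -3*x
  ∂R/∂z = 2*z
Sum = -7*x + 2*z, which is exactly div F.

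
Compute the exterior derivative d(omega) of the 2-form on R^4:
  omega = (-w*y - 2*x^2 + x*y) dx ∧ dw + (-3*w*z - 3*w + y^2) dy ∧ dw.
d(omega) = (w - x) dx ∧ dy ∧ dw + (3*w) dy ∧ dz ∧ dw

For a 2-form omega = sum_{i<j} g_{ij} dx_i ∧ dx_j, the exterior derivative is
  d(omega) = sum_{i<j} d(g_{ij}) ∧ dx_i ∧ dx_j = sum_{i<j, k} (∂g_{ij}/∂x_k) dx_k ∧ dx_i ∧ dx_j.
Expand each term, using dx_k ∧ dx_i ∧ dx_j = sgn(permutation) dx_{(a)} ∧ dx_{(b)} ∧ dx_{(c)} with (a < b < c) sorted:
  d(-w*y - 2*x^2 + x*y) includes (∂/∂y)(-w*y - 2*x^2 + x*y) dy = (-w + x) dy, which multiplied by dx ∧ dw gives (w - x) dx ∧ dy ∧ dw
  d(-3*w*z - 3*w + y^2) includes (∂/∂z)(-3*w*z - 3*w + y^2) dz = (-3*w) dz, which multiplied by dy ∧ dw gives (3*w) dy ∧ dz ∧ dw
Collecting like 3-forms: d(omega) = (w - x) dx ∧ dy ∧ dw + (3*w) dy ∧ dz ∧ dw.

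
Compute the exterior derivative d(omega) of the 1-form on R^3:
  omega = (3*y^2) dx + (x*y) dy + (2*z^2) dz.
d(omega) = (-5*y) dx ∧ dy

For a 1-form omega = sum_i f_i dx_i, the exterior derivative is
  d(omega) = sum_{i < j} (∂f_j/∂x_i - ∂f_i/∂x_j) dx_i ∧ dx_j.
  coefficient of dx ∧ dy: ∂f_2/∂x - ∂f_1/∂y = ∂(x*y)/∂x - ∂(3*y^2)/∂y = -5*y
Assembling: d(omega) = (-5*y) dx ∧ dy.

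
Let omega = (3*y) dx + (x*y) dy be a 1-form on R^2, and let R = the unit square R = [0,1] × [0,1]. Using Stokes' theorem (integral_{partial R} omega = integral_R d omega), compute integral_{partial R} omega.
integral_(partial R) omega = -5/2

Stokes: integral_partial_R omega = integral_R d omega with d omega = (∂Q/∂x - ∂P/∂y) dx ∧ dy.
  ∂Q/∂x = y
  ∂P/∂y = 3
  integrand = ∂Q/∂x - ∂P/∂y = y - 3.
Integrating over R: integral_0^1 integral_0^1 (y - 3) dx dy = -5/2.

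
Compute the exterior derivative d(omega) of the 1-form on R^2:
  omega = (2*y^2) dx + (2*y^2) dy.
d(omega) = (-4*y) dx ∧ dy

For a 1-form omega = sum_i f_i dx_i, the exterior derivative is
  d(omega) = sum_{i < j} (∂f_j/∂x_i - ∂f_i/∂x_j) dx_i ∧ dx_j.
  coefficient of dx ∧ dy: ∂f_2/∂x - ∂f_1/∂y = ∂(2*y^2)/∂x - ∂(2*y^2)/∂y = -4*y
Assembling: d(omega) = (-4*y) dx ∧ dy.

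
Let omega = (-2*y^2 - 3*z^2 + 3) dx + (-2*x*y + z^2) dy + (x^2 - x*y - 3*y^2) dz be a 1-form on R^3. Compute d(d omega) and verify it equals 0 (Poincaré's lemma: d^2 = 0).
d(d omega) = 0

Step 1: d omega = sum_{i<j} (∂f_j/∂x_i - ∂f_i/∂x_j) dx_i ∧ dx_j:
  coeff of dx ∧ dy: 2*y
  coeff of dx ∧ dz: 2*x - y + 6*z
  coeff of dy ∧ dz: -x - 6*y - 2*z
Step 2: Apply d again to each 2-form coefficient. The only possible 3-form in R^3 is dx ∧ dy ∧ dz, with coefficient
  ∂(coeff of dy∧dz)/∂x - ∂(coeff of dx∧dz)/∂y + ∂(coeff of dx∧dy)/∂z
  = ∂/∂x (-x - 6*y - 2*z) - ∂/∂y (2*x - y + 6*z) + ∂/∂z (2*y).
Each of these terms simplifies to sums of mixed partials that cancel in pairs. The result is 0 (by equality of mixed partials for smooth functions — Schwarz / Clairaut).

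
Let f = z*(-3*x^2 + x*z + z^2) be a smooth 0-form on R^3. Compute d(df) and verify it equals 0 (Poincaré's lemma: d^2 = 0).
d(df) = 0

Step 1: df = sum_i (∂f/∂x_i) dx_i = (z*(-6*x + z)) dx + (0) dy + (-3*x^2 + 2*x*z + 3*z^2) dz.
Step 2: Apply d again. Using the 1-form formula, the coefficient of dx ∧ dy in d(df) is ∂^2 f/∂x ∂y - ∂^2 f/∂y ∂x = (0) - (0) = 0 (equality of mixed partials for smooth f).
Similarly for dx ∧ dz and dy ∧ dz — all coefficients vanish. So d(df) = 0.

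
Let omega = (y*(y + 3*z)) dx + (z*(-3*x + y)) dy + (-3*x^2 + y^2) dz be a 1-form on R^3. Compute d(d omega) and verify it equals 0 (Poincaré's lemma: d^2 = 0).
d(d omega) = 0

Step 1: d omega = sum_{i<j} (∂f_j/∂x_i - ∂f_i/∂x_j) dx_i ∧ dx_j:
  coeff of dx ∧ dy: -2*y - 6*z
  coeff of dx ∧ dz: -6*x - 3*y
  coeff of dy ∧ dz: 3*x + y
Step 2: Apply d again to each 2-form coefficient. The only possible 3-form in R^3 is dx ∧ dy ∧ dz, with coefficient
  ∂(coeff of dy∧dz)/∂x - ∂(coeff of dx∧dz)/∂y + ∂(coeff of dx∧dy)/∂z
  = ∂/∂x (3*x + y) - ∂/∂y (-6*x - 3*y) + ∂/∂z (-2*y - 6*z).
Each of these terms simplifies to sums of mixed partials that cancel in pairs. The result is 0 (by equality of mixed partials for smooth functions — Schwarz / Clairaut).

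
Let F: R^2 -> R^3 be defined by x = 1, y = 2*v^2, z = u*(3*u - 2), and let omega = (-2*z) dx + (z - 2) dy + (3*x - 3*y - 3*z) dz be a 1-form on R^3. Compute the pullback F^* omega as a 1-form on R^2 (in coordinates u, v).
F^* omega = (-54*u^3 + 54*u^2 - 36*u*v^2 + 6*u + 12*v^2 - 6) du + (4*v*(3*u^2 - 2*u - 2)) dv

Using F^*(f dg) = (f ∘ F) d(g ∘ F), substitute each coordinate x_i by F_i(u, v) in f_i, and replace dx_i by d F_i = (∂F_i/∂u) du + (∂F_i/∂v) dv.
  For the x component: f_1(F) = 2*u*(2 - 3*u); d F_1 = (0) du + (0) dv
  For the y component: f_2(F) = 3*u^2 - 2*u - 2; d F_2 = (0) du + (4*v) dv
  For the z component: f_3(F) = -9*u^2 + 6*u - 6*v^2 + 3; d F_3 = (6*u - 2) du + (0) dv
Combining and collecting du, dv coefficients:
  coeff of du: -54*u^3 + 54*u^2 - 36*u*v^2 + 6*u + 12*v^2 - 6
  coeff of dv: 4*v*(3*u^2 - 2*u - 2)
F^* omega = (-54*u^3 + 54*u^2 - 36*u*v^2 + 6*u + 12*v^2 - 6) du + (4*v*(3*u^2 - 2*u - 2)) dv.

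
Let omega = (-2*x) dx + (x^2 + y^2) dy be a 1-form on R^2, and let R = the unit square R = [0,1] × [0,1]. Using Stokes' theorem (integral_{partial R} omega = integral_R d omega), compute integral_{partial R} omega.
integral_(partial R) omega = 1

Stokes: integral_partial_R omega = integral_R d omega with d omega = (∂Q/∂x - ∂P/∂y) dx ∧ dy.
  ∂Q/∂x = 2*x
  ∂P/∂y = 0
  integrand = ∂Q/∂x - ∂P/∂y = 2*x.
Integrating over R: integral_0^1 integral_0^1 (2*x) dx dy = 1.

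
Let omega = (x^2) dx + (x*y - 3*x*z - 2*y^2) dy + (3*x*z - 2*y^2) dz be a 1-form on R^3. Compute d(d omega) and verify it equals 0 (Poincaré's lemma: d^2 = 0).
d(d omega) = 0

Step 1: d omega = sum_{i<j} (∂f_j/∂x_i - ∂f_i/∂x_j) dx_i ∧ dx_j:
  coeff of dx ∧ dy: y - 3*z
  coeff of dx ∧ dz: 3*z
  coeff of dy ∧ dz: 3*x - 4*y
Step 2: Apply d again to each 2-form coefficient. The only possible 3-form in R^3 is dx ∧ dy ∧ dz, with coefficient
  ∂(coeff of dy∧dz)/∂x - ∂(coeff of dx∧dz)/∂y + ∂(coeff of dx∧dy)/∂z
  = ∂/∂x (3*x - 4*y) - ∂/∂y (3*z) + ∂/∂z (y - 3*z).
Each of these terms simplifies to sums of mixed partials that cancel in pairs. The result is 0 (by equality of mixed partials for smooth functions — Schwarz / Clairaut).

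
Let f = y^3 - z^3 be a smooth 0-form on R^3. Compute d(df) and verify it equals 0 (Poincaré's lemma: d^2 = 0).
d(df) = 0

Step 1: df = sum_i (∂f/∂x_i) dx_i = (0) dx + (3*y^2) dy + (-3*z^2) dz.
Step 2: Apply d again. Using the 1-form formula, the coefficient of dx ∧ dy in d(df) is ∂^2 f/∂x ∂y - ∂^2 f/∂y ∂x = (0) - (0) = 0 (equality of mixed partials for smooth f).
Similarly for dx ∧ dz and dy ∧ dz — all coefficients vanish. So d(df) = 0.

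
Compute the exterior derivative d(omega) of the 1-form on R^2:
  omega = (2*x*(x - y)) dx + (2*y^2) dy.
d(omega) = (2*x) dx ∧ dy

For a 1-form omega = sum_i f_i dx_i, the exterior derivative is
  d(omega) = sum_{i < j} (∂f_j/∂x_i - ∂f_i/∂x_j) dx_i ∧ dx_j.
  coefficient of dx ∧ dy: ∂f_2/∂x - ∂f_1/∂y = ∂(2*y^2)/∂x - ∂(2*x*(x - y))/∂y = 2*x
Assembling: d(omega) = (2*x) dx ∧ dy.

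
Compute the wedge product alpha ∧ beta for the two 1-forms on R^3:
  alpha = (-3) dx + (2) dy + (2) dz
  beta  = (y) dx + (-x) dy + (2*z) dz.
alpha ∧ beta = (3*x - 2*y) dx ∧ dy + (-2*y - 6*z) dx ∧ dz + (2*x + 4*z) dy ∧ dz

Distribute the wedge, using dx_i ∧ dx_j = -dx_j ∧ dx_i and dx_i ∧ dx_i = 0. For each pair (i, j) with i < j, the coefficient of dx_i ∧ dx_j in alpha ∧ beta is (alpha_i * beta_j - alpha_j * beta_i). Collecting: alpha ∧ beta = (3*x - 2*y) dx ∧ dy + (-2*y - 6*z) dx ∧ dz + (2*x + 4*z) dy ∧ dz.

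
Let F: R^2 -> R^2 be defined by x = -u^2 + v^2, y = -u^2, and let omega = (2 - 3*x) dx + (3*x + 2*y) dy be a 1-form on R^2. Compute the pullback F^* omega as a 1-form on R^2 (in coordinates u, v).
F^* omega = (4*u*(u^2 - 1)) du + (2*v*(3*u^2 - 3*v^2 + 2)) dv

Using F^*(f dg) = (f ∘ F) d(g ∘ F), substitute each coordinate x_i by F_i(u, v) in f_i, and replace dx_i by d F_i = (∂F_i/∂u) du + (∂F_i/∂v) dv.
  For the x component: f_1(F) = 3*u^2 - 3*v^2 + 2; d F_1 = (-2*u) du + (2*v) dv
  For the y component: f_2(F) = -5*u^2 + 3*v^2; d F_2 = (-2*u) du + (0) dv
Combining and collecting du, dv coefficients:
  coeff of du: 4*u*(u^2 - 1)
  coeff of dv: 2*v*(3*u^2 - 3*v^2 + 2)
F^* omega = (4*u*(u^2 - 1)) du + (2*v*(3*u^2 - 3*v^2 + 2)) dv.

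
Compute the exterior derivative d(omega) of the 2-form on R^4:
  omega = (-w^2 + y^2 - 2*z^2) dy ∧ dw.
d(omega) = (4*z) dy ∧ dz ∧ dw

For a 2-form omega = sum_{i<j} g_{ij} dx_i ∧ dx_j, the exterior derivative is
  d(omega) = sum_{i<j} d(g_{ij}) ∧ dx_i ∧ dx_j = sum_{i<j, k} (∂g_{ij}/∂x_k) dx_k ∧ dx_i ∧ dx_j.
Expand each term, using dx_k ∧ dx_i ∧ dx_j = sgn(permutation) dx_{(a)} ∧ dx_{(b)} ∧ dx_{(c)} with (a < b < c) sorted:
  d(-w^2 + y^2 - 2*z^2) includes (∂/∂z)(-w^2 + y^2 - 2*z^2) dz = (-4*z) dz, which multiplied by dy ∧ dw gives (4*z) dy ∧ dz ∧ dw
Collecting like 3-forms: d(omega) = (4*z) dy ∧ dz ∧ dw.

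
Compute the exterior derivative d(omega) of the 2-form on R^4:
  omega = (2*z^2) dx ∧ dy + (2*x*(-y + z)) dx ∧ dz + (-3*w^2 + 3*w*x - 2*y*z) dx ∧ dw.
d(omega) = (2*x + 4*z) dx ∧ dy ∧ dz + (2*z) dx ∧ dy ∧ dw + (2*y) dx ∧ dz ∧ dw

For a 2-form omega = sum_{i<j} g_{ij} dx_i ∧ dx_j, the exterior derivative is
  d(omega) = sum_{i<j} d(g_{ij}) ∧ dx_i ∧ dx_j = sum_{i<j, k} (∂g_{ij}/∂x_k) dx_k ∧ dx_i ∧ dx_j.
Expand each term, using dx_k ∧ dx_i ∧ dx_j = sgn(permutation) dx_{(a)} ∧ dx_{(b)} ∧ dx_{(c)} with (a < b < c) sorted:
  d(2*z^2) includes (∂/∂z)(2*z^2) dz = (4*z) dz, which multiplied by dx ∧ dy gives (4*z) dx ∧ dy ∧ dz
  d(2*x*(-y + z)) includes (∂/∂y)(2*x*(-y + z)) dy = (-2*x) dy, which multiplied by dx ∧ dz gives (2*x) dx ∧ dy ∧ dz
  d(-3*w^2 + 3*w*x - 2*y*z) includes (∂/∂y)(-3*w^2 + 3*w*x - 2*y*z) dy = (-2*z) dy, which multiplied by dx ∧ dw gives (2*z) dx ∧ dy ∧ dw
  d(-3*w^2 + 3*w*x - 2*y*z) includes (∂/∂z)(-3*w^2 + 3*w*x - 2*y*z) dz = (-2*y) dz, which multiplied by dx ∧ dw gives (2*y) dx ∧ dz ∧ dw
Collecting like 3-forms: d(omega) = (2*x + 4*z) dx ∧ dy ∧ dz + (2*z) dx ∧ dy ∧ dw + (2*y) dx ∧ dz ∧ dw.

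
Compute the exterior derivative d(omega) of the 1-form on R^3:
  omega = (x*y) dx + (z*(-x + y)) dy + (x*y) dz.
d(omega) = (-x - z) dx ∧ dy + (y) dx ∧ dz + (2*x - y) dy ∧ dz

For a 1-form omega = sum_i f_i dx_i, the exterior derivative is
  d(omega) = sum_{i < j} (∂f_j/∂x_i - ∂f_i/∂x_j) dx_i ∧ dx_j.
  coefficient of dx ∧ dy: ∂f_2/∂x - ∂f_1/∂y = ∂(z*(-x + y))/∂x - ∂(x*y)/∂y = -x - z
  coefficient of dx ∧ dz: ∂f_3/∂x - ∂f_1/∂z = ∂(x*y)/∂x - ∂(x*y)/∂z = y
  coefficient of dy ∧ dz: ∂f_3/∂y - ∂f_2/∂z = ∂(x*y)/∂y - ∂(z*(-x + y))/∂z = 2*x - y
Assembling: d(omega) = (-x - z) dx ∧ dy + (y) dx ∧ dz + (2*x - y) dy ∧ dz.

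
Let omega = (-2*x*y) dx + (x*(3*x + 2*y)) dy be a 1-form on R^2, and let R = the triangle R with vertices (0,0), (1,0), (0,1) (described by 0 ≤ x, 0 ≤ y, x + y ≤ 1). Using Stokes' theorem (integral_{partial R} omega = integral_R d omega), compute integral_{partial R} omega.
integral_(partial R) omega = 5/3

Stokes: integral_partial_R omega = integral_R d omega with d omega = (∂Q/∂x - ∂P/∂y) dx ∧ dy.
  ∂Q/∂x = 6*x + 2*y
  ∂P/∂y = -2*x
  integrand = ∂Q/∂x - ∂P/∂y = 8*x + 2*y.
Integrating over R: integral_0^1 integral_0^{1-x} (8*x + 2*y) dy dx = 5/3.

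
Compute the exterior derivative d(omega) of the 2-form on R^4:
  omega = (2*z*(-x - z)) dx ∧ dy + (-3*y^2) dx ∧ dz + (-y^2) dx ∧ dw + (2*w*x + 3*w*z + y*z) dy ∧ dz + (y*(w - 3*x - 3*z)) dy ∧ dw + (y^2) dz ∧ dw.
d(omega) = (2*w - 2*x + 6*y - 4*z) dx ∧ dy ∧ dz + (-y) dx ∧ dy ∧ dw + (2*x + 5*y + 3*z) dy ∧ dz ∧ dw

For a 2-form omega = sum_{i<j} g_{ij} dx_i ∧ dx_j, the exterior derivative is
  d(omega) = sum_{i<j} d(g_{ij}) ∧ dx_i ∧ dx_j = sum_{i<j, k} (∂g_{ij}/∂x_k) dx_k ∧ dx_i ∧ dx_j.
Expand each term, using dx_k ∧ dx_i ∧ dx_j = sgn(permutation) dx_{(a)} ∧ dx_{(b)} ∧ dx_{(c)} with (a < b < c) sorted:
  d(2*z*(-x - z)) includes (∂/∂z)(2*z*(-x - z)) dz = (-2*x - 4*z) dz, which multiplied by dx ∧ dy gives (-2*x - 4*z) dx ∧ dy ∧ dz
  d(-3*y^2) includes (∂/∂y)(-3*y^2) dy = (-6*y) dy, which multiplied by dx ∧ dz gives (6*y) dx ∧ dy ∧ dz
  d(-y^2) includes (∂/∂y)(-y^2) dy = (-2*y) dy, which multiplied by dx ∧ dw gives (2*y) dx ∧ dy ∧ dw
  d(2*w*x + 3*w*z + y*z) includes (∂/∂x)(2*w*x + 3*w*z + y*z) dx = (2*w) dx, which multiplied by dy ∧ dz gives (2*w) dx ∧ dy ∧ dz
  d(2*w*x + 3*w*z + y*z) includes (∂/∂w)(2*w*x + 3*w*z + y*z) dw = (2*x + 3*z) dw, which multiplied by dy ∧ dz gives (2*x + 3*z) dy ∧ dz ∧ dw
  d(y*(w - 3*x - 3*z)) includes (∂/∂x)(y*(w - 3*x - 3*z)) dx = (-3*y) dx, which multiplied by dy ∧ dw gives (-3*y) dx ∧ dy ∧ dw
  d(y*(w - 3*x - 3*z)) includes (∂/∂z)(y*(w - 3*x - 3*z)) dz = (-3*y) dz, which multiplied by dy ∧ dw gives (3*y) dy ∧ dz ∧ dw
  d(y^2) includes (∂/∂y)(y^2) dy = (2*y) dy, which multiplied by dz ∧ dw gives (2*y) dy ∧ dz ∧ dw
Collecting like 3-forms: d(omega) = (2*w - 2*x + 6*y - 4*z) dx ∧ dy ∧ dz + (-y) dx ∧ dy ∧ dw + (2*x + 5*y + 3*z) dy ∧ dz ∧ dw.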